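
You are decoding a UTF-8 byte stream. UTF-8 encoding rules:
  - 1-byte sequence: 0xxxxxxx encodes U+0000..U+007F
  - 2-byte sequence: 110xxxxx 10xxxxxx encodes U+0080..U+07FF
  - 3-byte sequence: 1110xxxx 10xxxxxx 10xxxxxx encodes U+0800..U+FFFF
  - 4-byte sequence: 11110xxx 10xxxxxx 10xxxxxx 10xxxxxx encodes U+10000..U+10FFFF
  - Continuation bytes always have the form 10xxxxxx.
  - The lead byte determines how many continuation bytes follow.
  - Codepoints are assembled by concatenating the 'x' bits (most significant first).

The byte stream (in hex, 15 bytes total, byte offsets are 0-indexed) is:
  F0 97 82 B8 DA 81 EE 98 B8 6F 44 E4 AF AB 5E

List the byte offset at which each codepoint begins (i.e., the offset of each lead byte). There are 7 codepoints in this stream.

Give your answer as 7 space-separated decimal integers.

Answer: 0 4 6 9 10 11 14

Derivation:
Byte[0]=F0: 4-byte lead, need 3 cont bytes. acc=0x0
Byte[1]=97: continuation. acc=(acc<<6)|0x17=0x17
Byte[2]=82: continuation. acc=(acc<<6)|0x02=0x5C2
Byte[3]=B8: continuation. acc=(acc<<6)|0x38=0x170B8
Completed: cp=U+170B8 (starts at byte 0)
Byte[4]=DA: 2-byte lead, need 1 cont bytes. acc=0x1A
Byte[5]=81: continuation. acc=(acc<<6)|0x01=0x681
Completed: cp=U+0681 (starts at byte 4)
Byte[6]=EE: 3-byte lead, need 2 cont bytes. acc=0xE
Byte[7]=98: continuation. acc=(acc<<6)|0x18=0x398
Byte[8]=B8: continuation. acc=(acc<<6)|0x38=0xE638
Completed: cp=U+E638 (starts at byte 6)
Byte[9]=6F: 1-byte ASCII. cp=U+006F
Byte[10]=44: 1-byte ASCII. cp=U+0044
Byte[11]=E4: 3-byte lead, need 2 cont bytes. acc=0x4
Byte[12]=AF: continuation. acc=(acc<<6)|0x2F=0x12F
Byte[13]=AB: continuation. acc=(acc<<6)|0x2B=0x4BEB
Completed: cp=U+4BEB (starts at byte 11)
Byte[14]=5E: 1-byte ASCII. cp=U+005E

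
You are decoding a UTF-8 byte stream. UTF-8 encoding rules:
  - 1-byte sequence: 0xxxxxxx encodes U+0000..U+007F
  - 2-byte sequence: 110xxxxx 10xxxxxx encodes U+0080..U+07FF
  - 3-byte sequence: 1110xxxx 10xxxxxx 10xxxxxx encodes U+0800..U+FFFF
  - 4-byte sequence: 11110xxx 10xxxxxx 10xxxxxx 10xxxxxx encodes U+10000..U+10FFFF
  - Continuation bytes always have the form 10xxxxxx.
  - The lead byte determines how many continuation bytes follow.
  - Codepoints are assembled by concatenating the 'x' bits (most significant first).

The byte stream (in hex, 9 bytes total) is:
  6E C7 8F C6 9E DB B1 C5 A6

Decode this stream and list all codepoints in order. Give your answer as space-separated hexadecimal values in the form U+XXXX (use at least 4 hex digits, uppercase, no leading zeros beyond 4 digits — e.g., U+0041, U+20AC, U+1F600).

Byte[0]=6E: 1-byte ASCII. cp=U+006E
Byte[1]=C7: 2-byte lead, need 1 cont bytes. acc=0x7
Byte[2]=8F: continuation. acc=(acc<<6)|0x0F=0x1CF
Completed: cp=U+01CF (starts at byte 1)
Byte[3]=C6: 2-byte lead, need 1 cont bytes. acc=0x6
Byte[4]=9E: continuation. acc=(acc<<6)|0x1E=0x19E
Completed: cp=U+019E (starts at byte 3)
Byte[5]=DB: 2-byte lead, need 1 cont bytes. acc=0x1B
Byte[6]=B1: continuation. acc=(acc<<6)|0x31=0x6F1
Completed: cp=U+06F1 (starts at byte 5)
Byte[7]=C5: 2-byte lead, need 1 cont bytes. acc=0x5
Byte[8]=A6: continuation. acc=(acc<<6)|0x26=0x166
Completed: cp=U+0166 (starts at byte 7)

Answer: U+006E U+01CF U+019E U+06F1 U+0166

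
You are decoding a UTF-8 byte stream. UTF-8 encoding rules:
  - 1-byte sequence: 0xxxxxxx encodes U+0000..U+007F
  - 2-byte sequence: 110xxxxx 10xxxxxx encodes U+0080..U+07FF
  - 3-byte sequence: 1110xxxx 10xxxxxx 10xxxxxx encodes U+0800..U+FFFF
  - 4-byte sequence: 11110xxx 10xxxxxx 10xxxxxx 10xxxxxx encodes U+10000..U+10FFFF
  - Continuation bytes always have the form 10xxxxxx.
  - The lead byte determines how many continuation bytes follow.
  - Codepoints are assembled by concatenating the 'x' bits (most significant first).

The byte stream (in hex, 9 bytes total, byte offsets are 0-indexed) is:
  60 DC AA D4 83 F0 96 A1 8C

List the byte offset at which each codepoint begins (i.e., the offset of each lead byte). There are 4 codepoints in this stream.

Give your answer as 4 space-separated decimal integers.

Byte[0]=60: 1-byte ASCII. cp=U+0060
Byte[1]=DC: 2-byte lead, need 1 cont bytes. acc=0x1C
Byte[2]=AA: continuation. acc=(acc<<6)|0x2A=0x72A
Completed: cp=U+072A (starts at byte 1)
Byte[3]=D4: 2-byte lead, need 1 cont bytes. acc=0x14
Byte[4]=83: continuation. acc=(acc<<6)|0x03=0x503
Completed: cp=U+0503 (starts at byte 3)
Byte[5]=F0: 4-byte lead, need 3 cont bytes. acc=0x0
Byte[6]=96: continuation. acc=(acc<<6)|0x16=0x16
Byte[7]=A1: continuation. acc=(acc<<6)|0x21=0x5A1
Byte[8]=8C: continuation. acc=(acc<<6)|0x0C=0x1684C
Completed: cp=U+1684C (starts at byte 5)

Answer: 0 1 3 5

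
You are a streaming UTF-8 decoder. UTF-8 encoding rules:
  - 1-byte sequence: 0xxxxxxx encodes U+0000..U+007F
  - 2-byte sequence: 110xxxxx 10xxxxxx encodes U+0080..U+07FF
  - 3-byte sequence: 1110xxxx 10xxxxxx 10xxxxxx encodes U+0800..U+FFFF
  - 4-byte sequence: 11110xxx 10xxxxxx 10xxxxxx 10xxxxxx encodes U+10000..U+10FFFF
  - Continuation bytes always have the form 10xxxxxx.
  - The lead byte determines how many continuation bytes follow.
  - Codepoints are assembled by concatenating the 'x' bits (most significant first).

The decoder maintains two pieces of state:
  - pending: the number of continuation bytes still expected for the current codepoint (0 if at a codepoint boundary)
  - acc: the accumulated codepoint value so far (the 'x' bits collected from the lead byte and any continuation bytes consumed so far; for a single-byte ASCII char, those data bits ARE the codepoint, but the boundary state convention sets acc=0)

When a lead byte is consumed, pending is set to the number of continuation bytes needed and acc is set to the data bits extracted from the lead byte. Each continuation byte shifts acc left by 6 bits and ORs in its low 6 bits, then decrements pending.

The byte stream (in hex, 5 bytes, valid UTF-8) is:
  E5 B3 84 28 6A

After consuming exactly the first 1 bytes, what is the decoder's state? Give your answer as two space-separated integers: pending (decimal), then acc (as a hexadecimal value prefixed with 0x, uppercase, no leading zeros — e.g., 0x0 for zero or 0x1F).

Byte[0]=E5: 3-byte lead. pending=2, acc=0x5

Answer: 2 0x5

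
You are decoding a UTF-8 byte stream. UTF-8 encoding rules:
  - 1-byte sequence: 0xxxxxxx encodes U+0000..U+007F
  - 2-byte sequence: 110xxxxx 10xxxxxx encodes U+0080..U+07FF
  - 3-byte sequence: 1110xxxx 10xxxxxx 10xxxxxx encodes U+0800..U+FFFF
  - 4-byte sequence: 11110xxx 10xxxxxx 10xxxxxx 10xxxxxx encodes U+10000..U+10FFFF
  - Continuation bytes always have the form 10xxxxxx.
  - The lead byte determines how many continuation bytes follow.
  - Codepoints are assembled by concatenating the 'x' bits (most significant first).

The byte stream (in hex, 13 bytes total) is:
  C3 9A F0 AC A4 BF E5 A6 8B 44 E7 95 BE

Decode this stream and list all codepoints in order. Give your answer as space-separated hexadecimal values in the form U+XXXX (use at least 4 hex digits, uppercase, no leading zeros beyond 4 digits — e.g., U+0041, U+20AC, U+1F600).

Byte[0]=C3: 2-byte lead, need 1 cont bytes. acc=0x3
Byte[1]=9A: continuation. acc=(acc<<6)|0x1A=0xDA
Completed: cp=U+00DA (starts at byte 0)
Byte[2]=F0: 4-byte lead, need 3 cont bytes. acc=0x0
Byte[3]=AC: continuation. acc=(acc<<6)|0x2C=0x2C
Byte[4]=A4: continuation. acc=(acc<<6)|0x24=0xB24
Byte[5]=BF: continuation. acc=(acc<<6)|0x3F=0x2C93F
Completed: cp=U+2C93F (starts at byte 2)
Byte[6]=E5: 3-byte lead, need 2 cont bytes. acc=0x5
Byte[7]=A6: continuation. acc=(acc<<6)|0x26=0x166
Byte[8]=8B: continuation. acc=(acc<<6)|0x0B=0x598B
Completed: cp=U+598B (starts at byte 6)
Byte[9]=44: 1-byte ASCII. cp=U+0044
Byte[10]=E7: 3-byte lead, need 2 cont bytes. acc=0x7
Byte[11]=95: continuation. acc=(acc<<6)|0x15=0x1D5
Byte[12]=BE: continuation. acc=(acc<<6)|0x3E=0x757E
Completed: cp=U+757E (starts at byte 10)

Answer: U+00DA U+2C93F U+598B U+0044 U+757E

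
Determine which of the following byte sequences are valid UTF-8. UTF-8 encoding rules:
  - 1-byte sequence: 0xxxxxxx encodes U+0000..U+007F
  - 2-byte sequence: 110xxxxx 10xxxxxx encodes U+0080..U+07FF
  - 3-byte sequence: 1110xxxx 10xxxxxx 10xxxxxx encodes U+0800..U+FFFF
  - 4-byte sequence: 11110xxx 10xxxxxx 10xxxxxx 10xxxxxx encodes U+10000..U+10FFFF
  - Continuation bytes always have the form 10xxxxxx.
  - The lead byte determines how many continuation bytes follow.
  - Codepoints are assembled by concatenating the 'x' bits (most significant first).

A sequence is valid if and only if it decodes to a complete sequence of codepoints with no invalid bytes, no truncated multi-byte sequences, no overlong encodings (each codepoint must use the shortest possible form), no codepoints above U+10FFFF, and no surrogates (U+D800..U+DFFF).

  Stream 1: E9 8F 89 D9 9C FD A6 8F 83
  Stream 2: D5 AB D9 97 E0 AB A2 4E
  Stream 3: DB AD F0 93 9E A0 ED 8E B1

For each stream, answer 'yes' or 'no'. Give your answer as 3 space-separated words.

Stream 1: error at byte offset 5. INVALID
Stream 2: decodes cleanly. VALID
Stream 3: decodes cleanly. VALID

Answer: no yes yes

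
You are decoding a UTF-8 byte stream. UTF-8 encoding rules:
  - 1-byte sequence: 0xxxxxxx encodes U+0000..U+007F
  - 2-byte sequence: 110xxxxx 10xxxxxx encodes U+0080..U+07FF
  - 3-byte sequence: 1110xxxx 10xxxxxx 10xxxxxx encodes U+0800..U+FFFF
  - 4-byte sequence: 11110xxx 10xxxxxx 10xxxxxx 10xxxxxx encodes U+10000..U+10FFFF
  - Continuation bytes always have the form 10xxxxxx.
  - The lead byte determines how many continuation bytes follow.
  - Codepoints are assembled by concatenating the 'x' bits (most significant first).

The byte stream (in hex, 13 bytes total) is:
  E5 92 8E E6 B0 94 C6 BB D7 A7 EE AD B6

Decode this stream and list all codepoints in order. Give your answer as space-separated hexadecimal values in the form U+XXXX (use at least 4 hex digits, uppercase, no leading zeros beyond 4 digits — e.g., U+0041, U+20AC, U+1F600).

Answer: U+548E U+6C14 U+01BB U+05E7 U+EB76

Derivation:
Byte[0]=E5: 3-byte lead, need 2 cont bytes. acc=0x5
Byte[1]=92: continuation. acc=(acc<<6)|0x12=0x152
Byte[2]=8E: continuation. acc=(acc<<6)|0x0E=0x548E
Completed: cp=U+548E (starts at byte 0)
Byte[3]=E6: 3-byte lead, need 2 cont bytes. acc=0x6
Byte[4]=B0: continuation. acc=(acc<<6)|0x30=0x1B0
Byte[5]=94: continuation. acc=(acc<<6)|0x14=0x6C14
Completed: cp=U+6C14 (starts at byte 3)
Byte[6]=C6: 2-byte lead, need 1 cont bytes. acc=0x6
Byte[7]=BB: continuation. acc=(acc<<6)|0x3B=0x1BB
Completed: cp=U+01BB (starts at byte 6)
Byte[8]=D7: 2-byte lead, need 1 cont bytes. acc=0x17
Byte[9]=A7: continuation. acc=(acc<<6)|0x27=0x5E7
Completed: cp=U+05E7 (starts at byte 8)
Byte[10]=EE: 3-byte lead, need 2 cont bytes. acc=0xE
Byte[11]=AD: continuation. acc=(acc<<6)|0x2D=0x3AD
Byte[12]=B6: continuation. acc=(acc<<6)|0x36=0xEB76
Completed: cp=U+EB76 (starts at byte 10)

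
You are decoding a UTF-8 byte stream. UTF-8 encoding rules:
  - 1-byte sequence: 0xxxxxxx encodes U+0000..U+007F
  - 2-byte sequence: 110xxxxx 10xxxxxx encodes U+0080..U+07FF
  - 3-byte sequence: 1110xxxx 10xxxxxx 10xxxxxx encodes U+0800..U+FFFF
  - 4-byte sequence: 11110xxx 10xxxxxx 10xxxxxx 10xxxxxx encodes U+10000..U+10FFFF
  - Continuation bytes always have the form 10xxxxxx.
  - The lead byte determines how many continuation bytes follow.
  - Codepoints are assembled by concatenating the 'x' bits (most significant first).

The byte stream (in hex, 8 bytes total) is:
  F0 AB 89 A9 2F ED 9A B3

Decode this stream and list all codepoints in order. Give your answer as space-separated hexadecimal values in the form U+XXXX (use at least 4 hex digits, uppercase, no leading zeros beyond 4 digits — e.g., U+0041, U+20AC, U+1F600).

Byte[0]=F0: 4-byte lead, need 3 cont bytes. acc=0x0
Byte[1]=AB: continuation. acc=(acc<<6)|0x2B=0x2B
Byte[2]=89: continuation. acc=(acc<<6)|0x09=0xAC9
Byte[3]=A9: continuation. acc=(acc<<6)|0x29=0x2B269
Completed: cp=U+2B269 (starts at byte 0)
Byte[4]=2F: 1-byte ASCII. cp=U+002F
Byte[5]=ED: 3-byte lead, need 2 cont bytes. acc=0xD
Byte[6]=9A: continuation. acc=(acc<<6)|0x1A=0x35A
Byte[7]=B3: continuation. acc=(acc<<6)|0x33=0xD6B3
Completed: cp=U+D6B3 (starts at byte 5)

Answer: U+2B269 U+002F U+D6B3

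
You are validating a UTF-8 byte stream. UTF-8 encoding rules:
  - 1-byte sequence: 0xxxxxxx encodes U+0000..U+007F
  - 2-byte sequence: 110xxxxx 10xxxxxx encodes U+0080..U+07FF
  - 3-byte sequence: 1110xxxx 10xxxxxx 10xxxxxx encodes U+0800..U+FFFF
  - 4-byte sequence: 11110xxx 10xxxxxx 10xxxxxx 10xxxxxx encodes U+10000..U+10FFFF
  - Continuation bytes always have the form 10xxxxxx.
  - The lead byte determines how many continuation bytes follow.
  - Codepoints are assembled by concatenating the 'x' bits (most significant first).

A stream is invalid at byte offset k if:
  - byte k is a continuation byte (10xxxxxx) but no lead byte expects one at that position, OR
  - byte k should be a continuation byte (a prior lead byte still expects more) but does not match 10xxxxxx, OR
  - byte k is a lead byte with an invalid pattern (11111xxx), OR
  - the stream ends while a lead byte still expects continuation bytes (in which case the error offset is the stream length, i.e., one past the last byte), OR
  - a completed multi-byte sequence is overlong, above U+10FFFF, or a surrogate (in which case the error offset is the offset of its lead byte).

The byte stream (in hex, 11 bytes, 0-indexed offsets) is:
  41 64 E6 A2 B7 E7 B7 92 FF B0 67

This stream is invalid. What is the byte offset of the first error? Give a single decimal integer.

Byte[0]=41: 1-byte ASCII. cp=U+0041
Byte[1]=64: 1-byte ASCII. cp=U+0064
Byte[2]=E6: 3-byte lead, need 2 cont bytes. acc=0x6
Byte[3]=A2: continuation. acc=(acc<<6)|0x22=0x1A2
Byte[4]=B7: continuation. acc=(acc<<6)|0x37=0x68B7
Completed: cp=U+68B7 (starts at byte 2)
Byte[5]=E7: 3-byte lead, need 2 cont bytes. acc=0x7
Byte[6]=B7: continuation. acc=(acc<<6)|0x37=0x1F7
Byte[7]=92: continuation. acc=(acc<<6)|0x12=0x7DD2
Completed: cp=U+7DD2 (starts at byte 5)
Byte[8]=FF: INVALID lead byte (not 0xxx/110x/1110/11110)

Answer: 8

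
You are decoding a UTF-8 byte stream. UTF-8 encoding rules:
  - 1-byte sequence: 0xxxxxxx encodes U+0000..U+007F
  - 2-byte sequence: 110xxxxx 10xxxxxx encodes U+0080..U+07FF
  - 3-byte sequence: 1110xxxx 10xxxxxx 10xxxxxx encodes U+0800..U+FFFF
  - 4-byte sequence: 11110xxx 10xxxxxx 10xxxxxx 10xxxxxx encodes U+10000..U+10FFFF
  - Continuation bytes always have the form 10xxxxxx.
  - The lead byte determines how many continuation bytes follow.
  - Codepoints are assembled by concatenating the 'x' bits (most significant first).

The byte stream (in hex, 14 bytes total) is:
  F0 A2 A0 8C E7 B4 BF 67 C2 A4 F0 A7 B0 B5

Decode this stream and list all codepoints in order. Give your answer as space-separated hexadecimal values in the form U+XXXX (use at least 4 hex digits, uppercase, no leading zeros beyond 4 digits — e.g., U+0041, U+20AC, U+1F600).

Byte[0]=F0: 4-byte lead, need 3 cont bytes. acc=0x0
Byte[1]=A2: continuation. acc=(acc<<6)|0x22=0x22
Byte[2]=A0: continuation. acc=(acc<<6)|0x20=0x8A0
Byte[3]=8C: continuation. acc=(acc<<6)|0x0C=0x2280C
Completed: cp=U+2280C (starts at byte 0)
Byte[4]=E7: 3-byte lead, need 2 cont bytes. acc=0x7
Byte[5]=B4: continuation. acc=(acc<<6)|0x34=0x1F4
Byte[6]=BF: continuation. acc=(acc<<6)|0x3F=0x7D3F
Completed: cp=U+7D3F (starts at byte 4)
Byte[7]=67: 1-byte ASCII. cp=U+0067
Byte[8]=C2: 2-byte lead, need 1 cont bytes. acc=0x2
Byte[9]=A4: continuation. acc=(acc<<6)|0x24=0xA4
Completed: cp=U+00A4 (starts at byte 8)
Byte[10]=F0: 4-byte lead, need 3 cont bytes. acc=0x0
Byte[11]=A7: continuation. acc=(acc<<6)|0x27=0x27
Byte[12]=B0: continuation. acc=(acc<<6)|0x30=0x9F0
Byte[13]=B5: continuation. acc=(acc<<6)|0x35=0x27C35
Completed: cp=U+27C35 (starts at byte 10)

Answer: U+2280C U+7D3F U+0067 U+00A4 U+27C35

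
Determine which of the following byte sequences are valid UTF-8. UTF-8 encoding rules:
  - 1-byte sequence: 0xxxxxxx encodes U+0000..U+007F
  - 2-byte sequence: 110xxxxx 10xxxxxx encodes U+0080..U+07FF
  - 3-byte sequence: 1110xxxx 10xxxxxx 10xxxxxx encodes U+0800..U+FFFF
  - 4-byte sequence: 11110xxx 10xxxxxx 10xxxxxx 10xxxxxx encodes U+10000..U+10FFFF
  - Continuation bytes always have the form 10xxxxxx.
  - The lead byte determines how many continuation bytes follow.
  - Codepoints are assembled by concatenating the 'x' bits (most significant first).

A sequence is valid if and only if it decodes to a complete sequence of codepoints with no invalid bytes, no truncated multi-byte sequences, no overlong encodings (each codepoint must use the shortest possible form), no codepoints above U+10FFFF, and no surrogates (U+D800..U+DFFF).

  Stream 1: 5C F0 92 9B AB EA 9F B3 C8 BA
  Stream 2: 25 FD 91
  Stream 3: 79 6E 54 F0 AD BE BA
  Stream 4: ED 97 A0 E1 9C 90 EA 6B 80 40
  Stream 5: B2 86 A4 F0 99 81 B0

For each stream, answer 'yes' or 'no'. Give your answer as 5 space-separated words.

Stream 1: decodes cleanly. VALID
Stream 2: error at byte offset 1. INVALID
Stream 3: decodes cleanly. VALID
Stream 4: error at byte offset 7. INVALID
Stream 5: error at byte offset 0. INVALID

Answer: yes no yes no no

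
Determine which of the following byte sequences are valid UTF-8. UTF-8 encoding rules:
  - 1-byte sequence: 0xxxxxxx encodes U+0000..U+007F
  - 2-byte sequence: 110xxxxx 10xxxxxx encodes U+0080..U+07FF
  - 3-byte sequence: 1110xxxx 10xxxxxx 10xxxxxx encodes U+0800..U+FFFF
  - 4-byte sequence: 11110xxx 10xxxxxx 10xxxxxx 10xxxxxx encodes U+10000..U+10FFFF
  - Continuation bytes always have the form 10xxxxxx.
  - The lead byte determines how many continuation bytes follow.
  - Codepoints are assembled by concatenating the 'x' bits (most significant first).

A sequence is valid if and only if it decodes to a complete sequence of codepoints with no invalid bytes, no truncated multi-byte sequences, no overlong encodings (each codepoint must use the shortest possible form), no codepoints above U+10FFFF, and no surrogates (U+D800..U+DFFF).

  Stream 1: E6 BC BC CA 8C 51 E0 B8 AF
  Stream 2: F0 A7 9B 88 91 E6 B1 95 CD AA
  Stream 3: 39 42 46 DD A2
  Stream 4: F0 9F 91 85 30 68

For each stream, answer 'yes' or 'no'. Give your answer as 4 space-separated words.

Answer: yes no yes yes

Derivation:
Stream 1: decodes cleanly. VALID
Stream 2: error at byte offset 4. INVALID
Stream 3: decodes cleanly. VALID
Stream 4: decodes cleanly. VALID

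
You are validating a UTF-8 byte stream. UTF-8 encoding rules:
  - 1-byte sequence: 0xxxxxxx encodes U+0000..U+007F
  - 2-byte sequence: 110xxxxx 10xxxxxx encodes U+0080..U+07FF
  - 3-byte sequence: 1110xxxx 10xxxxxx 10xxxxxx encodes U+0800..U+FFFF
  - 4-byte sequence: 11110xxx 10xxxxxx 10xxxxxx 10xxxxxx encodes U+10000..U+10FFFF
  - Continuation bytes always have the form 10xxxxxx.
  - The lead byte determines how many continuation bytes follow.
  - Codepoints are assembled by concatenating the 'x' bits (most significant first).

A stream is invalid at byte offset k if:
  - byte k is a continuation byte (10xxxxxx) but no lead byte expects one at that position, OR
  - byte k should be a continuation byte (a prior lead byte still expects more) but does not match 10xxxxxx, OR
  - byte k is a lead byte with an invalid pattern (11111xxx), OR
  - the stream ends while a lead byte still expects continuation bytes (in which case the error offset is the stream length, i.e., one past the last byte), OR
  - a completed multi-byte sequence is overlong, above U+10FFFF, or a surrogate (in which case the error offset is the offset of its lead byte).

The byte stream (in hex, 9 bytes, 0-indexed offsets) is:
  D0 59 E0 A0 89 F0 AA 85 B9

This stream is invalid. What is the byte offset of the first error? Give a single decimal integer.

Byte[0]=D0: 2-byte lead, need 1 cont bytes. acc=0x10
Byte[1]=59: expected 10xxxxxx continuation. INVALID

Answer: 1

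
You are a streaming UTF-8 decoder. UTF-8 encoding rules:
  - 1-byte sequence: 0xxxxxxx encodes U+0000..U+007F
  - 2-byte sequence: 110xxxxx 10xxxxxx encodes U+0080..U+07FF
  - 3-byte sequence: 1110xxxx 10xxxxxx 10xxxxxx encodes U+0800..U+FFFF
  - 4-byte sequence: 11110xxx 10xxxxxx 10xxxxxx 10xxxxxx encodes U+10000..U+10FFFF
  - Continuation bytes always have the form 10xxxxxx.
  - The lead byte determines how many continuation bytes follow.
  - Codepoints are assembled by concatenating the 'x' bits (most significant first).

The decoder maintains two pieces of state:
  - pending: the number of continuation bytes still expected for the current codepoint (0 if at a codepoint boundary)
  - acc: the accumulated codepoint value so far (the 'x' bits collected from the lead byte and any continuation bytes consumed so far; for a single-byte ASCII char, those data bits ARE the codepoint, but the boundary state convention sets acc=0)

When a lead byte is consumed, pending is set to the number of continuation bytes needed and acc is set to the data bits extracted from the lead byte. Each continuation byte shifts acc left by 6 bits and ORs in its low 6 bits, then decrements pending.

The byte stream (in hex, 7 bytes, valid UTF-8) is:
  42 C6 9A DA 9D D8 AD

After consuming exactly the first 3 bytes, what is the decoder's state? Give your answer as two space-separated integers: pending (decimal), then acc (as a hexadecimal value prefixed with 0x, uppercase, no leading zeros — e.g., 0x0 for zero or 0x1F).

Byte[0]=42: 1-byte. pending=0, acc=0x0
Byte[1]=C6: 2-byte lead. pending=1, acc=0x6
Byte[2]=9A: continuation. acc=(acc<<6)|0x1A=0x19A, pending=0

Answer: 0 0x19A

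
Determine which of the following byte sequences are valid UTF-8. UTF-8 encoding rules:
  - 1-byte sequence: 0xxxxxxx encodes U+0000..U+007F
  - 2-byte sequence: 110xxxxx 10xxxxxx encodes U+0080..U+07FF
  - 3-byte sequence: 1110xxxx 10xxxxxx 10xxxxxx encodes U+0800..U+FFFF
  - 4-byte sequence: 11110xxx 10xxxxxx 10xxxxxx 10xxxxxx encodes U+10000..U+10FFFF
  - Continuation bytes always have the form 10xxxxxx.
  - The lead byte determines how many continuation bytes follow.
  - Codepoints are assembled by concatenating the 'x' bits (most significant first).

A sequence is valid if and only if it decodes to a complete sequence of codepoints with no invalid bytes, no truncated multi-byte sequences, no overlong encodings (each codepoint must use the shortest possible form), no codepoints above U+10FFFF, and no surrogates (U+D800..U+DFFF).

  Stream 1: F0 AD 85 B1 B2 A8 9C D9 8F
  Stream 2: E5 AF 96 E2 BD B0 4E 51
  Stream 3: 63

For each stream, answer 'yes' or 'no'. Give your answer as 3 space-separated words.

Answer: no yes yes

Derivation:
Stream 1: error at byte offset 4. INVALID
Stream 2: decodes cleanly. VALID
Stream 3: decodes cleanly. VALID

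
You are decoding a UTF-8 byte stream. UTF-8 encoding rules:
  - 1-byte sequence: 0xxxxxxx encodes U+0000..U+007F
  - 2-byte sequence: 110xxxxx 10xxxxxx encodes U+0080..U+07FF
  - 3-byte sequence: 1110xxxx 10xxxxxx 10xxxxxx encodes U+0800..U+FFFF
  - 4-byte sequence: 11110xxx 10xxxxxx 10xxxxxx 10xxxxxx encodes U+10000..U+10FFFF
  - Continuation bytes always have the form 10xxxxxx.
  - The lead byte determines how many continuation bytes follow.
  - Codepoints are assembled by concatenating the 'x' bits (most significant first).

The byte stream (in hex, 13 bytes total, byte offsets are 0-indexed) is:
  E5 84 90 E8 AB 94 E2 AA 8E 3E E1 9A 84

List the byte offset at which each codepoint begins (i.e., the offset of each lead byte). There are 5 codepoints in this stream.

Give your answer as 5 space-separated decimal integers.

Answer: 0 3 6 9 10

Derivation:
Byte[0]=E5: 3-byte lead, need 2 cont bytes. acc=0x5
Byte[1]=84: continuation. acc=(acc<<6)|0x04=0x144
Byte[2]=90: continuation. acc=(acc<<6)|0x10=0x5110
Completed: cp=U+5110 (starts at byte 0)
Byte[3]=E8: 3-byte lead, need 2 cont bytes. acc=0x8
Byte[4]=AB: continuation. acc=(acc<<6)|0x2B=0x22B
Byte[5]=94: continuation. acc=(acc<<6)|0x14=0x8AD4
Completed: cp=U+8AD4 (starts at byte 3)
Byte[6]=E2: 3-byte lead, need 2 cont bytes. acc=0x2
Byte[7]=AA: continuation. acc=(acc<<6)|0x2A=0xAA
Byte[8]=8E: continuation. acc=(acc<<6)|0x0E=0x2A8E
Completed: cp=U+2A8E (starts at byte 6)
Byte[9]=3E: 1-byte ASCII. cp=U+003E
Byte[10]=E1: 3-byte lead, need 2 cont bytes. acc=0x1
Byte[11]=9A: continuation. acc=(acc<<6)|0x1A=0x5A
Byte[12]=84: continuation. acc=(acc<<6)|0x04=0x1684
Completed: cp=U+1684 (starts at byte 10)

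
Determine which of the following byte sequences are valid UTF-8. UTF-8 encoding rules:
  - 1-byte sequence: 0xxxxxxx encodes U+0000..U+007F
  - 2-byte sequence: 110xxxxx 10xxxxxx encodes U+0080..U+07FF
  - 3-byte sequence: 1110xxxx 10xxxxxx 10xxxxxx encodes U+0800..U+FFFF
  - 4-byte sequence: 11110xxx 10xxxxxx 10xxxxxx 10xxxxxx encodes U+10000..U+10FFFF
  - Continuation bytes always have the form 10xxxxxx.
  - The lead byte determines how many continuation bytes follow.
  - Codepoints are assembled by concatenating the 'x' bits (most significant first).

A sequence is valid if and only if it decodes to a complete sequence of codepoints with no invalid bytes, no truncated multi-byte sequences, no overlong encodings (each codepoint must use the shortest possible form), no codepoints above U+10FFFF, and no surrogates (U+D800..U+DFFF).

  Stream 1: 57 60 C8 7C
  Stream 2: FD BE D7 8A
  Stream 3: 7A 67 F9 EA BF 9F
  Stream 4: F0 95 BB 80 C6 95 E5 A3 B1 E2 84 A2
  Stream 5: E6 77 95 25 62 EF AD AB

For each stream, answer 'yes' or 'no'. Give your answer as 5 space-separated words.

Answer: no no no yes no

Derivation:
Stream 1: error at byte offset 3. INVALID
Stream 2: error at byte offset 0. INVALID
Stream 3: error at byte offset 2. INVALID
Stream 4: decodes cleanly. VALID
Stream 5: error at byte offset 1. INVALID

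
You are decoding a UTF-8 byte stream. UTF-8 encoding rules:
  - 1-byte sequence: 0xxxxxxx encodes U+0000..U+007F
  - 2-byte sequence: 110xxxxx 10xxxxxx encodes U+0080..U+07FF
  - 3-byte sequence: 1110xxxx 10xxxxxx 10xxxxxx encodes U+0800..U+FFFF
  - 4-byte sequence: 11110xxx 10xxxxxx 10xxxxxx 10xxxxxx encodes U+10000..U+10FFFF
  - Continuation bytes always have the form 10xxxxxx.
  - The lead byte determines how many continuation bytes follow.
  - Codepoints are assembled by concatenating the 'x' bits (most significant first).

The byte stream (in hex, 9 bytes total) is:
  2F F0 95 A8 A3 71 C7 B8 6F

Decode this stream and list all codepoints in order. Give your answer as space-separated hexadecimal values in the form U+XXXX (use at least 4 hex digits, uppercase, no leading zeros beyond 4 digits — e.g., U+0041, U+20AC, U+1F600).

Answer: U+002F U+15A23 U+0071 U+01F8 U+006F

Derivation:
Byte[0]=2F: 1-byte ASCII. cp=U+002F
Byte[1]=F0: 4-byte lead, need 3 cont bytes. acc=0x0
Byte[2]=95: continuation. acc=(acc<<6)|0x15=0x15
Byte[3]=A8: continuation. acc=(acc<<6)|0x28=0x568
Byte[4]=A3: continuation. acc=(acc<<6)|0x23=0x15A23
Completed: cp=U+15A23 (starts at byte 1)
Byte[5]=71: 1-byte ASCII. cp=U+0071
Byte[6]=C7: 2-byte lead, need 1 cont bytes. acc=0x7
Byte[7]=B8: continuation. acc=(acc<<6)|0x38=0x1F8
Completed: cp=U+01F8 (starts at byte 6)
Byte[8]=6F: 1-byte ASCII. cp=U+006F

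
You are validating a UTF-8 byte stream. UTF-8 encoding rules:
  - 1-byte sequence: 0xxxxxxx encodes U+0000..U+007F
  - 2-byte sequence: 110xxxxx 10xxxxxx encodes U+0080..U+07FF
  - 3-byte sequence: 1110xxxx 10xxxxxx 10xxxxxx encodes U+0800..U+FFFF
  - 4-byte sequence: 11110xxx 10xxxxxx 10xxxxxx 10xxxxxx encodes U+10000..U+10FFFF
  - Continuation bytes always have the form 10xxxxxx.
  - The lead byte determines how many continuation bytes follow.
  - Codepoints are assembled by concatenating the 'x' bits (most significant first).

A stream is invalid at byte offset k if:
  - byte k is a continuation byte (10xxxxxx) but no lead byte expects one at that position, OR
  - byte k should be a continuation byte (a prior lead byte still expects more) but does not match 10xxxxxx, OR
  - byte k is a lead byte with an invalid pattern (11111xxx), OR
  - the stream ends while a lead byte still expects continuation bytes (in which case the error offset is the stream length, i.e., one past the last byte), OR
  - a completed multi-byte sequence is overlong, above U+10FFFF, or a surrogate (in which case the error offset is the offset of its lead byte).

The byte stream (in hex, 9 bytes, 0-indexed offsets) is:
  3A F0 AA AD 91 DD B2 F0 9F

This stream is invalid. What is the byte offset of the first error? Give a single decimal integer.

Answer: 9

Derivation:
Byte[0]=3A: 1-byte ASCII. cp=U+003A
Byte[1]=F0: 4-byte lead, need 3 cont bytes. acc=0x0
Byte[2]=AA: continuation. acc=(acc<<6)|0x2A=0x2A
Byte[3]=AD: continuation. acc=(acc<<6)|0x2D=0xAAD
Byte[4]=91: continuation. acc=(acc<<6)|0x11=0x2AB51
Completed: cp=U+2AB51 (starts at byte 1)
Byte[5]=DD: 2-byte lead, need 1 cont bytes. acc=0x1D
Byte[6]=B2: continuation. acc=(acc<<6)|0x32=0x772
Completed: cp=U+0772 (starts at byte 5)
Byte[7]=F0: 4-byte lead, need 3 cont bytes. acc=0x0
Byte[8]=9F: continuation. acc=(acc<<6)|0x1F=0x1F
Byte[9]: stream ended, expected continuation. INVALID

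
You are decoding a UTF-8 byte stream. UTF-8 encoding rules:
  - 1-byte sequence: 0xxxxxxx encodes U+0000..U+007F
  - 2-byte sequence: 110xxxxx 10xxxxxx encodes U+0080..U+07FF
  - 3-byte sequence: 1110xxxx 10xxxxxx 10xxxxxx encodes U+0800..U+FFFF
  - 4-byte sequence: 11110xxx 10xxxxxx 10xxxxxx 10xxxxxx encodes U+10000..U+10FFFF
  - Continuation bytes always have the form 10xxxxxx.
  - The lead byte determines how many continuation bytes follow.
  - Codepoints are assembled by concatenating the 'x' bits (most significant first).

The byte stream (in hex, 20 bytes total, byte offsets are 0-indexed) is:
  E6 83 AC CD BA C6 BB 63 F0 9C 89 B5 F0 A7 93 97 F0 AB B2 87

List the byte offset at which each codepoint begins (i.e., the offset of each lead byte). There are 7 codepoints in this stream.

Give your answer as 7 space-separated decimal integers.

Answer: 0 3 5 7 8 12 16

Derivation:
Byte[0]=E6: 3-byte lead, need 2 cont bytes. acc=0x6
Byte[1]=83: continuation. acc=(acc<<6)|0x03=0x183
Byte[2]=AC: continuation. acc=(acc<<6)|0x2C=0x60EC
Completed: cp=U+60EC (starts at byte 0)
Byte[3]=CD: 2-byte lead, need 1 cont bytes. acc=0xD
Byte[4]=BA: continuation. acc=(acc<<6)|0x3A=0x37A
Completed: cp=U+037A (starts at byte 3)
Byte[5]=C6: 2-byte lead, need 1 cont bytes. acc=0x6
Byte[6]=BB: continuation. acc=(acc<<6)|0x3B=0x1BB
Completed: cp=U+01BB (starts at byte 5)
Byte[7]=63: 1-byte ASCII. cp=U+0063
Byte[8]=F0: 4-byte lead, need 3 cont bytes. acc=0x0
Byte[9]=9C: continuation. acc=(acc<<6)|0x1C=0x1C
Byte[10]=89: continuation. acc=(acc<<6)|0x09=0x709
Byte[11]=B5: continuation. acc=(acc<<6)|0x35=0x1C275
Completed: cp=U+1C275 (starts at byte 8)
Byte[12]=F0: 4-byte lead, need 3 cont bytes. acc=0x0
Byte[13]=A7: continuation. acc=(acc<<6)|0x27=0x27
Byte[14]=93: continuation. acc=(acc<<6)|0x13=0x9D3
Byte[15]=97: continuation. acc=(acc<<6)|0x17=0x274D7
Completed: cp=U+274D7 (starts at byte 12)
Byte[16]=F0: 4-byte lead, need 3 cont bytes. acc=0x0
Byte[17]=AB: continuation. acc=(acc<<6)|0x2B=0x2B
Byte[18]=B2: continuation. acc=(acc<<6)|0x32=0xAF2
Byte[19]=87: continuation. acc=(acc<<6)|0x07=0x2BC87
Completed: cp=U+2BC87 (starts at byte 16)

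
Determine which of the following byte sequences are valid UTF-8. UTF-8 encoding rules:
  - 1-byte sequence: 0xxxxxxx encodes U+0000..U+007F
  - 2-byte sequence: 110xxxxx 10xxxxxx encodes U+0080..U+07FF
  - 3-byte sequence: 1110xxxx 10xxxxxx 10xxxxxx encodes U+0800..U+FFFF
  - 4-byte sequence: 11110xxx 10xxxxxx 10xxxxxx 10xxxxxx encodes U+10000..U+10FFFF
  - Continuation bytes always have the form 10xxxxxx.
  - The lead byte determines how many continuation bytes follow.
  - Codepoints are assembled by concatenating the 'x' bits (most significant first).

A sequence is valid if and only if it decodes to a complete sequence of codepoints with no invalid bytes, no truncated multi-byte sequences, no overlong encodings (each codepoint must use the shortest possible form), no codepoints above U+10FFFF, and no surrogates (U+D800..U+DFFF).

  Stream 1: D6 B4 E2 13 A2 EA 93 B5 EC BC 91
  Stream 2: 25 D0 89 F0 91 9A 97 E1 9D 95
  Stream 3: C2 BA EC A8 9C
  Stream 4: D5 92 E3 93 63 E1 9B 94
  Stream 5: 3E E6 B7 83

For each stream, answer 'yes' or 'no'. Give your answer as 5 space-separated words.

Answer: no yes yes no yes

Derivation:
Stream 1: error at byte offset 3. INVALID
Stream 2: decodes cleanly. VALID
Stream 3: decodes cleanly. VALID
Stream 4: error at byte offset 4. INVALID
Stream 5: decodes cleanly. VALID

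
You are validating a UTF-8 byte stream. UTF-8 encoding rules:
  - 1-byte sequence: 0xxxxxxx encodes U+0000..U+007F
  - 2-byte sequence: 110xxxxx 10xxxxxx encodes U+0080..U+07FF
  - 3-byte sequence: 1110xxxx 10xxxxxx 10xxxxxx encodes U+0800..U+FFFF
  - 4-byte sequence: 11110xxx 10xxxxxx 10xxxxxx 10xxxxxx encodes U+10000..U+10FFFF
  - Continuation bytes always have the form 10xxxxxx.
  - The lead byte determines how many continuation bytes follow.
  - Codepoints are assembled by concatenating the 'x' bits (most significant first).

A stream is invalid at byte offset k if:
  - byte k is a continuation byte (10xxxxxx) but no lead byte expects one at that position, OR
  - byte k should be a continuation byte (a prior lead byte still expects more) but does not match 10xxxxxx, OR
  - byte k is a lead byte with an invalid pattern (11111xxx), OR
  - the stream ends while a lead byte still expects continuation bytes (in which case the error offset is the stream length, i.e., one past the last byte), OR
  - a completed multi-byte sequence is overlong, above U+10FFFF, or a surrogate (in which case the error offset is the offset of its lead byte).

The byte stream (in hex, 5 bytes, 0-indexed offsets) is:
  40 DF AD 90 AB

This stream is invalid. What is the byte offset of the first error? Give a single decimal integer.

Byte[0]=40: 1-byte ASCII. cp=U+0040
Byte[1]=DF: 2-byte lead, need 1 cont bytes. acc=0x1F
Byte[2]=AD: continuation. acc=(acc<<6)|0x2D=0x7ED
Completed: cp=U+07ED (starts at byte 1)
Byte[3]=90: INVALID lead byte (not 0xxx/110x/1110/11110)

Answer: 3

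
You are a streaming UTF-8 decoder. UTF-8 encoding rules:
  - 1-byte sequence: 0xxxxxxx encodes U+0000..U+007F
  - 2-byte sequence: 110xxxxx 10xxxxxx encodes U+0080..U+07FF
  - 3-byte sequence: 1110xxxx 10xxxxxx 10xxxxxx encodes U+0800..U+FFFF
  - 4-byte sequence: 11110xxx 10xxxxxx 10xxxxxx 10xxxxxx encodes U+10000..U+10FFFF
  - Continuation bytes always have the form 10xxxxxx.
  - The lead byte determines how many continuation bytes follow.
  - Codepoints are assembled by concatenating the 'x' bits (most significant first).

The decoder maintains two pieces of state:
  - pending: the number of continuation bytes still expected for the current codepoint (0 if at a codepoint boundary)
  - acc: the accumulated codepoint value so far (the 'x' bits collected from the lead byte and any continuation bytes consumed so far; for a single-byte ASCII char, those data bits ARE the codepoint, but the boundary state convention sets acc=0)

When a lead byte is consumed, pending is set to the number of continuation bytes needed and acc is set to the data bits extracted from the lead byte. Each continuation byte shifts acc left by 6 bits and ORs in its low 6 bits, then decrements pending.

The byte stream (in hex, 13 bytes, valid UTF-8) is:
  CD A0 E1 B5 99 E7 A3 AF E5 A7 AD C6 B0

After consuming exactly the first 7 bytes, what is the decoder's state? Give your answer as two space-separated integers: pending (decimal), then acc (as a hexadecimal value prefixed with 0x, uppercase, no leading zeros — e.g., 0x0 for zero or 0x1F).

Answer: 1 0x1E3

Derivation:
Byte[0]=CD: 2-byte lead. pending=1, acc=0xD
Byte[1]=A0: continuation. acc=(acc<<6)|0x20=0x360, pending=0
Byte[2]=E1: 3-byte lead. pending=2, acc=0x1
Byte[3]=B5: continuation. acc=(acc<<6)|0x35=0x75, pending=1
Byte[4]=99: continuation. acc=(acc<<6)|0x19=0x1D59, pending=0
Byte[5]=E7: 3-byte lead. pending=2, acc=0x7
Byte[6]=A3: continuation. acc=(acc<<6)|0x23=0x1E3, pending=1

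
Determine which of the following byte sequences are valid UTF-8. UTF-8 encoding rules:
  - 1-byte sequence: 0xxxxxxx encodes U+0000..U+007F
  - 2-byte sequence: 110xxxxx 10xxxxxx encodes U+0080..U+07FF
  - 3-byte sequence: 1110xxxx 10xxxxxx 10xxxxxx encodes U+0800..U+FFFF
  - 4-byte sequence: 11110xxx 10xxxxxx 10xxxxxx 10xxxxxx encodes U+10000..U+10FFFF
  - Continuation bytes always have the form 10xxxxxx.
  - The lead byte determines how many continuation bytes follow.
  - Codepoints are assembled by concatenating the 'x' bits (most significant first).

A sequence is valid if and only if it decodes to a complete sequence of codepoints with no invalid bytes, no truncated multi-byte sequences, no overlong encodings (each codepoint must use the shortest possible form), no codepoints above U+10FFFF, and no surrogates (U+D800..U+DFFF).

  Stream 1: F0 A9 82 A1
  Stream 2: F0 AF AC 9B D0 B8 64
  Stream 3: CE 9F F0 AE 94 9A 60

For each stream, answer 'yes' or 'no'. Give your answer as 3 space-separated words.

Answer: yes yes yes

Derivation:
Stream 1: decodes cleanly. VALID
Stream 2: decodes cleanly. VALID
Stream 3: decodes cleanly. VALID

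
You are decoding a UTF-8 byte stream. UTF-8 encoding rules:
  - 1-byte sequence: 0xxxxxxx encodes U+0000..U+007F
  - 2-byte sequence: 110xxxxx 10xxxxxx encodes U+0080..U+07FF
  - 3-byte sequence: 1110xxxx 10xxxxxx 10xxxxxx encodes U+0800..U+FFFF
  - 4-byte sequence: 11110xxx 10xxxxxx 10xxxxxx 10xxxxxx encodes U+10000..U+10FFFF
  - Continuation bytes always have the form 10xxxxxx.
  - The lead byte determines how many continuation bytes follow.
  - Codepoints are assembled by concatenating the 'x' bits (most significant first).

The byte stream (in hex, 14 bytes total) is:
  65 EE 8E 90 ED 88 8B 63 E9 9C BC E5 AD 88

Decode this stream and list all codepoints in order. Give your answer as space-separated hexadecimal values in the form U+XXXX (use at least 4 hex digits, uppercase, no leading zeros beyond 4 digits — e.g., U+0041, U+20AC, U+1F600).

Answer: U+0065 U+E390 U+D20B U+0063 U+973C U+5B48

Derivation:
Byte[0]=65: 1-byte ASCII. cp=U+0065
Byte[1]=EE: 3-byte lead, need 2 cont bytes. acc=0xE
Byte[2]=8E: continuation. acc=(acc<<6)|0x0E=0x38E
Byte[3]=90: continuation. acc=(acc<<6)|0x10=0xE390
Completed: cp=U+E390 (starts at byte 1)
Byte[4]=ED: 3-byte lead, need 2 cont bytes. acc=0xD
Byte[5]=88: continuation. acc=(acc<<6)|0x08=0x348
Byte[6]=8B: continuation. acc=(acc<<6)|0x0B=0xD20B
Completed: cp=U+D20B (starts at byte 4)
Byte[7]=63: 1-byte ASCII. cp=U+0063
Byte[8]=E9: 3-byte lead, need 2 cont bytes. acc=0x9
Byte[9]=9C: continuation. acc=(acc<<6)|0x1C=0x25C
Byte[10]=BC: continuation. acc=(acc<<6)|0x3C=0x973C
Completed: cp=U+973C (starts at byte 8)
Byte[11]=E5: 3-byte lead, need 2 cont bytes. acc=0x5
Byte[12]=AD: continuation. acc=(acc<<6)|0x2D=0x16D
Byte[13]=88: continuation. acc=(acc<<6)|0x08=0x5B48
Completed: cp=U+5B48 (starts at byte 11)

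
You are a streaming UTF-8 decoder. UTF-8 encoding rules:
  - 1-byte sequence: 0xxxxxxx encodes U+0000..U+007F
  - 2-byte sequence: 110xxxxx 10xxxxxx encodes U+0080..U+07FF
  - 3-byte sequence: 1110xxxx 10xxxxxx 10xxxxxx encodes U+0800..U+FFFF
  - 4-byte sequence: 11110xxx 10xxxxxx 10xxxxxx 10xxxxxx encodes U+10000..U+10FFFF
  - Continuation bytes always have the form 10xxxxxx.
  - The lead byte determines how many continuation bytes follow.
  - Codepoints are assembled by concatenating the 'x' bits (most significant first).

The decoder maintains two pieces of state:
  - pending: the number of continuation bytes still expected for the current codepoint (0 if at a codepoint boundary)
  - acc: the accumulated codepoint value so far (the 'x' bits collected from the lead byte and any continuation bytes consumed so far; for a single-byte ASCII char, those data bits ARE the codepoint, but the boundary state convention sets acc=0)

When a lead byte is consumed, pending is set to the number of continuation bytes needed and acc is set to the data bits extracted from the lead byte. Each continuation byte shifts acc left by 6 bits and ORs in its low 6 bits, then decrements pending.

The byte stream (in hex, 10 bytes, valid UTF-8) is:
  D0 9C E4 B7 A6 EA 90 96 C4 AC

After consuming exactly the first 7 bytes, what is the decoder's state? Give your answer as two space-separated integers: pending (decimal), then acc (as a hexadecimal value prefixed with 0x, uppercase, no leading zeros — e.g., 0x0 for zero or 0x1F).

Byte[0]=D0: 2-byte lead. pending=1, acc=0x10
Byte[1]=9C: continuation. acc=(acc<<6)|0x1C=0x41C, pending=0
Byte[2]=E4: 3-byte lead. pending=2, acc=0x4
Byte[3]=B7: continuation. acc=(acc<<6)|0x37=0x137, pending=1
Byte[4]=A6: continuation. acc=(acc<<6)|0x26=0x4DE6, pending=0
Byte[5]=EA: 3-byte lead. pending=2, acc=0xA
Byte[6]=90: continuation. acc=(acc<<6)|0x10=0x290, pending=1

Answer: 1 0x290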